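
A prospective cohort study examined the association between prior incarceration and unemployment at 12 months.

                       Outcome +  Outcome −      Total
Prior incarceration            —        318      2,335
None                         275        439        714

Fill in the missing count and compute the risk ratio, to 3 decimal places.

2.243

The missing cell is in the exposed row: 2335 − 318 = 2017.
So a = 2017, b = 318, c = 275, d = 439.
RR = [a/(a+b)] / [c/(c+d)] = (2017/2335) / (275/714) = 0.86381/0.38515 = 2.24277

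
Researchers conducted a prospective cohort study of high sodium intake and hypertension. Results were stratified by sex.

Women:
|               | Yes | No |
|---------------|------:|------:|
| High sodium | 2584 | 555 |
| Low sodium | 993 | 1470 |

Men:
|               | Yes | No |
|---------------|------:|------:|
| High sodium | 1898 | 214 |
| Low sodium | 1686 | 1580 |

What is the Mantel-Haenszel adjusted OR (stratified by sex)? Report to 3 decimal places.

OR_MH = Σ(aᵢdᵢ/nᵢ) / Σ(bᵢcᵢ/nᵢ), where nᵢ is the stratum total.
Stratum 1 (Women): n = 5602; a·d/n = 2584·1470/5602 = 678.0578; b·c/n = 555·993/5602 = 98.3783
Stratum 2 (Men): n = 5378; a·d/n = 1898·1580/5378 = 557.6125; b·c/n = 214·1686/5378 = 67.0889
OR_MH = (678.0578 + 557.6125) / (98.3783 + 67.0889) = 1235.6703 / 165.4671 = 7.46777

7.468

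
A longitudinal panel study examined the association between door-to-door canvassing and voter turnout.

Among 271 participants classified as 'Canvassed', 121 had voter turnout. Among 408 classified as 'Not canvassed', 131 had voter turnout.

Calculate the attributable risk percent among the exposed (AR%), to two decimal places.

From the description: a = 121, b = 150, c = 131, d = 277.
Risk in exposed = 121/271 = 0.44649; risk in unexposed = 131/408 = 0.32108.
RR = 0.44649/0.32108 = 1.39061
AR% = (RR − 1)/RR × 100 = (1.39061 − 1)/1.39061 × 100 = 28.0890%

28.09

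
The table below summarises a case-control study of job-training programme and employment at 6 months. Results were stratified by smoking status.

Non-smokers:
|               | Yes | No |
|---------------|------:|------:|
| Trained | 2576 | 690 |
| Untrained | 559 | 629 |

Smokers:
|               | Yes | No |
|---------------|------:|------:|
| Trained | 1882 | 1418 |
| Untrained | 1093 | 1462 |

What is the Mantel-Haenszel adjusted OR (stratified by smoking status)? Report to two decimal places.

OR_MH = Σ(aᵢdᵢ/nᵢ) / Σ(bᵢcᵢ/nᵢ), where nᵢ is the stratum total.
Stratum 1 (Non-smokers): n = 4454; a·d/n = 2576·629/4454 = 363.7863; b·c/n = 690·559/4454 = 86.5986
Stratum 2 (Smokers): n = 5855; a·d/n = 1882·1462/5855 = 469.9375; b·c/n = 1418·1093/5855 = 264.7095
OR_MH = (363.7863 + 469.9375) / (86.5986 + 264.7095) = 833.7237 / 351.3080 = 2.37320

2.37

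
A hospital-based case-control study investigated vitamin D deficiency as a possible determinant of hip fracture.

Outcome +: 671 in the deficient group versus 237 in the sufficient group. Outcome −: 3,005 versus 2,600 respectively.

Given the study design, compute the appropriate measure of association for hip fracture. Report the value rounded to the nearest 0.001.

2.450

From the description: a = 671, b = 3005, c = 237, d = 2600.
This is a hospital-based case-control study: participants were sampled on outcome status, so risks in the source population cannot be estimated directly — relative risk is not valid here. The odds ratio is the appropriate measure.
OR = (a·d)/(b·c) = (671 × 2600) / (3005 × 237) = 1744600 / 712185 = 2.44964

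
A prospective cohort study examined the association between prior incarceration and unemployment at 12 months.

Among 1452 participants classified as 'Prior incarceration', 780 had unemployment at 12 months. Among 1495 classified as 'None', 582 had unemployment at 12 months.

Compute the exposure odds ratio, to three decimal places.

1.821

From the description: a = 780, b = 672, c = 582, d = 913.
OR = (a·d)/(b·c) = (780 × 913) / (672 × 582) = 712140 / 391104 = 1.82085
The odds of unemployment at 12 months are about 1.82 times as high in the prior incarceration group.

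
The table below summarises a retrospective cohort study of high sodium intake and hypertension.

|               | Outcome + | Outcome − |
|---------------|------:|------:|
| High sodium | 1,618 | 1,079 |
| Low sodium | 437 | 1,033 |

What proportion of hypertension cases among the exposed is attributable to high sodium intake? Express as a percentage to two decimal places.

Cells: a = 1618, b = 1079, c = 437, d = 1033.
Risk in exposed = 1618/2697 = 0.59993; risk in unexposed = 437/1470 = 0.29728.
RR = 0.59993/0.29728 = 2.01806
AR% = (RR − 1)/RR × 100 = (2.01806 − 1)/2.01806 × 100 = 50.4474%

50.45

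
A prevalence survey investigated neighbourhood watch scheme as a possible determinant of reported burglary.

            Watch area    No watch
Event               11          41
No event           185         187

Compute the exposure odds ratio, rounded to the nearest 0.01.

0.27

Reading the table with exposure as columns: a = 11 (Watch area, case), b = 185 (Watch area, non-case), c = 41 (No watch, case), d = 187.
OR = (a·d)/(b·c) = (11 × 187) / (185 × 41) = 2057 / 7585 = 0.27119
Exposure is associated with lower odds of reported burglary (OR = 0.27 < 1).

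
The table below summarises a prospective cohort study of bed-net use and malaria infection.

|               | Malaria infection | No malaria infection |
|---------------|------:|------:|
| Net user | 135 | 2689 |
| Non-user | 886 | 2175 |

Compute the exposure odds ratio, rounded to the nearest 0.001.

0.123

Cells: a = 135, b = 2689, c = 886, d = 2175.
OR = (a·d)/(b·c) = (135 × 2175) / (2689 × 886) = 293625 / 2382454 = 0.12324
Exposure is associated with lower odds of malaria infection (OR = 0.12 < 1).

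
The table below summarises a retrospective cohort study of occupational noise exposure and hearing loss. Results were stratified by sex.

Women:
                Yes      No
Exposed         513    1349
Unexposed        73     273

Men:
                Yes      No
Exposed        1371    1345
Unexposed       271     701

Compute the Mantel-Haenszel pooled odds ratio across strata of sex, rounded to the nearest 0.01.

2.26

OR_MH = Σ(aᵢdᵢ/nᵢ) / Σ(bᵢcᵢ/nᵢ), where nᵢ is the stratum total.
Stratum 1 (Women): n = 2208; a·d/n = 513·273/2208 = 63.4280; b·c/n = 1349·73/2208 = 44.6001
Stratum 2 (Men): n = 3688; a·d/n = 1371·701/3688 = 260.5941; b·c/n = 1345·271/3688 = 98.8327
OR_MH = (63.4280 + 260.5941) / (44.6001 + 98.8327) = 324.0221 / 143.4328 = 2.25905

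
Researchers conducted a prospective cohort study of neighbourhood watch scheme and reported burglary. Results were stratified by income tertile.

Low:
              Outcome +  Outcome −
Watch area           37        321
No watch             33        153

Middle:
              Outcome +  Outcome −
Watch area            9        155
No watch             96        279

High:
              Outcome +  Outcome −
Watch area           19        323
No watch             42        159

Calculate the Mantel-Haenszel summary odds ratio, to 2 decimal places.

OR_MH = Σ(aᵢdᵢ/nᵢ) / Σ(bᵢcᵢ/nᵢ), where nᵢ is the stratum total.
Stratum 1 (Low): n = 544; a·d/n = 37·153/544 = 10.4062; b·c/n = 321·33/544 = 19.4724
Stratum 2 (Middle): n = 539; a·d/n = 9·279/539 = 4.6586; b·c/n = 155·96/539 = 27.6067
Stratum 3 (High): n = 543; a·d/n = 19·159/543 = 5.5635; b·c/n = 323·42/543 = 24.9834
OR_MH = (10.4062 + 4.6586 + 5.5635) / (19.4724 + 27.6067 + 24.9834) = 20.6284 / 72.0625 = 0.28626

0.29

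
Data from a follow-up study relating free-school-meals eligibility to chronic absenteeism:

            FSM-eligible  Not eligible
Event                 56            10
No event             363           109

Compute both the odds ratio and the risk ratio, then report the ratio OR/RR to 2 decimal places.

1.06

Reading the table with exposure as columns: a = 56 (FSM-eligible, case), b = 363 (FSM-eligible, non-case), c = 10 (Not eligible, case), d = 109.
OR = (56·109)/(363·10) = 6104/3630 = 1.68154
Risk in exposed = 56/419 = 0.13365; risk in unexposed = 10/119 = 0.08403; RR = 1.59045
OR/RR = 1.68154 / 1.59045 = 1.05727
The outcome is not rare, so the OR lies further from 1 than the RR.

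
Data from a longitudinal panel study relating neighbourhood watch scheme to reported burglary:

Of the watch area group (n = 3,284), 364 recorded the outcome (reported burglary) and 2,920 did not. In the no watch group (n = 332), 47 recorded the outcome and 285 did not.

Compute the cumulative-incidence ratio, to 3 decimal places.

From the description: a = 364, b = 2920, c = 47, d = 285.
Risk in exposed = 364/3284 = 0.11084; risk in unexposed = 47/332 = 0.14157.
RR = 0.11084 / 0.14157 = 0.78296
The risk is 22% lower among the exposed than among the unexposed.

0.783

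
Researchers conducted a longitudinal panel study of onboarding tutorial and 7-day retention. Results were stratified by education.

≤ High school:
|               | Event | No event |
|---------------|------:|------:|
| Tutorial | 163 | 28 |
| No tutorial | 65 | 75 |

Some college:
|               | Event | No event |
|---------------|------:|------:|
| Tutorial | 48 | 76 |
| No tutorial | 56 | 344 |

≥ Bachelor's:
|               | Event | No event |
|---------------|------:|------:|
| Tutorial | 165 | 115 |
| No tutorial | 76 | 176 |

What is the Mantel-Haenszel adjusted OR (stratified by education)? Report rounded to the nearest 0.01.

OR_MH = Σ(aᵢdᵢ/nᵢ) / Σ(bᵢcᵢ/nᵢ), where nᵢ is the stratum total.
Stratum 1 (≤ High school): n = 331; a·d/n = 163·75/331 = 36.9335; b·c/n = 28·65/331 = 5.4985
Stratum 2 (Some college): n = 524; a·d/n = 48·344/524 = 31.5115; b·c/n = 76·56/524 = 8.1221
Stratum 3 (≥ Bachelor's): n = 532; a·d/n = 165·176/532 = 54.5865; b·c/n = 115·76/532 = 16.4286
OR_MH = (36.9335 + 31.5115 + 54.5865) / (5.4985 + 8.1221 + 16.4286) = 123.0315 / 30.0492 = 4.09433

4.09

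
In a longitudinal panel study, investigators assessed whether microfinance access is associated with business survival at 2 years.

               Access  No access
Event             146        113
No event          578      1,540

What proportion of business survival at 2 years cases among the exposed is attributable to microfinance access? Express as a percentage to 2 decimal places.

66.10

Reading the table with exposure as columns: a = 146 (Access, case), b = 578 (Access, non-case), c = 113 (No access, case), d = 1540.
Risk in exposed = 146/724 = 0.20166; risk in unexposed = 113/1653 = 0.06836.
RR = 0.20166/0.06836 = 2.94991
AR% = (RR − 1)/RR × 100 = (2.94991 − 1)/2.94991 × 100 = 66.1007%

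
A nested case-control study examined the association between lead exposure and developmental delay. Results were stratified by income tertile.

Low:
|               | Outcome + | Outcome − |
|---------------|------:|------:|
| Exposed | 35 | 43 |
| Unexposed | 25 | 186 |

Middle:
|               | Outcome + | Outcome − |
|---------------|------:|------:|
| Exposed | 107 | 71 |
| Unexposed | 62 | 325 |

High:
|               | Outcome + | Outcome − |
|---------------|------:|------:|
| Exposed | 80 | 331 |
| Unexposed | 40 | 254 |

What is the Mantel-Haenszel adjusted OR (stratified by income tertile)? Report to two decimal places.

3.73

OR_MH = Σ(aᵢdᵢ/nᵢ) / Σ(bᵢcᵢ/nᵢ), where nᵢ is the stratum total.
Stratum 1 (Low): n = 289; a·d/n = 35·186/289 = 22.5260; b·c/n = 43·25/289 = 3.7197
Stratum 2 (Middle): n = 565; a·d/n = 107·325/565 = 61.5487; b·c/n = 71·62/565 = 7.7912
Stratum 3 (High): n = 705; a·d/n = 80·254/705 = 28.8227; b·c/n = 331·40/705 = 18.7801
OR_MH = (22.5260 + 61.5487 + 28.8227) / (3.7197 + 7.7912 + 18.7801) = 112.8973 / 30.2910 = 3.72709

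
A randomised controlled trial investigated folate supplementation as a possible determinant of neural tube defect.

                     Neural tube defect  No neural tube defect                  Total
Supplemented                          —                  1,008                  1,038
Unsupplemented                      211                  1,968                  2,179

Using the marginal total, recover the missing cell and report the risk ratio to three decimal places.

The missing cell is in the exposed row: 1038 − 1008 = 30.
So a = 30, b = 1008, c = 211, d = 1968.
RR = [a/(a+b)] / [c/(c+d)] = (30/1038) / (211/2179) = 0.02890/0.09683 = 0.29847

0.298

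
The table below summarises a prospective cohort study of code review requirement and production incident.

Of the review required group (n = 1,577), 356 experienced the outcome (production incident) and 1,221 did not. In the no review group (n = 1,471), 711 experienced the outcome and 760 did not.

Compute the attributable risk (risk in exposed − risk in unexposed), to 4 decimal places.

-0.2576

From the description: a = 356, b = 1221, c = 711, d = 760.
Risk in exposed = 356/1577 = 0.225745; risk in unexposed = 711/1471 = 0.483345.
Risk difference = 0.225745 − 0.483345 = -0.257600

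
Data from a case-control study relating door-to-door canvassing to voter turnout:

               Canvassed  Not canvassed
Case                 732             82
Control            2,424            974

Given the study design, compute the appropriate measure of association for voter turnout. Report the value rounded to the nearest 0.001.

Reading the table with exposure as columns: a = 732 (Canvassed, case), b = 2424 (Canvassed, non-case), c = 82 (Not canvassed, case), d = 974.
This is a case-control study: participants were sampled on outcome status, so risks in the source population cannot be estimated directly — relative risk is not valid here. The odds ratio is the appropriate measure.
OR = (a·d)/(b·c) = (732 × 974) / (2424 × 82) = 712968 / 198768 = 3.58694

3.587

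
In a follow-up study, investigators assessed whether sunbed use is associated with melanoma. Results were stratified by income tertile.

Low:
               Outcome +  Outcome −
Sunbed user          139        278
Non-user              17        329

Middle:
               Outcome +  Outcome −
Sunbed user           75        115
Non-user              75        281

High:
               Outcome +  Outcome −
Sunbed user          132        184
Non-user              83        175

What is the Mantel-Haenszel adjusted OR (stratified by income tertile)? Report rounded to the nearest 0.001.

2.856

OR_MH = Σ(aᵢdᵢ/nᵢ) / Σ(bᵢcᵢ/nᵢ), where nᵢ is the stratum total.
Stratum 1 (Low): n = 763; a·d/n = 139·329/763 = 59.9358; b·c/n = 278·17/763 = 6.1940
Stratum 2 (Middle): n = 546; a·d/n = 75·281/546 = 38.5989; b·c/n = 115·75/546 = 15.7967
Stratum 3 (High): n = 574; a·d/n = 132·175/574 = 40.2439; b·c/n = 184·83/574 = 26.6063
OR_MH = (59.9358 + 38.5989 + 40.2439) / (6.1940 + 15.7967 + 26.6063) = 138.7786 / 48.5969 = 2.85571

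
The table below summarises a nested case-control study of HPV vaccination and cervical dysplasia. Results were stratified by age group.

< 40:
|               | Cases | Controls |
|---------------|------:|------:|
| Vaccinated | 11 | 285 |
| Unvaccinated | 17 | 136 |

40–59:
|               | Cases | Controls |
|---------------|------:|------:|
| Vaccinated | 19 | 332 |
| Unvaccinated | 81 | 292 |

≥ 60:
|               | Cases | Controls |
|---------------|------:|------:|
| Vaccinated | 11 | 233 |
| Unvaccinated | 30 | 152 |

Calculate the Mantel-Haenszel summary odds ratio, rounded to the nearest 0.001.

OR_MH = Σ(aᵢdᵢ/nᵢ) / Σ(bᵢcᵢ/nᵢ), where nᵢ is the stratum total.
Stratum 1 (< 40): n = 449; a·d/n = 11·136/449 = 3.3318; b·c/n = 285·17/449 = 10.7906
Stratum 2 (40–59): n = 724; a·d/n = 19·292/724 = 7.6630; b·c/n = 332·81/724 = 37.1436
Stratum 3 (≥ 60): n = 426; a·d/n = 11·152/426 = 3.9249; b·c/n = 233·30/426 = 16.4085
OR_MH = (3.3318 + 7.6630 + 3.9249) / (10.7906 + 37.1436 + 16.4085) = 14.9197 / 64.3427 = 0.23188

0.232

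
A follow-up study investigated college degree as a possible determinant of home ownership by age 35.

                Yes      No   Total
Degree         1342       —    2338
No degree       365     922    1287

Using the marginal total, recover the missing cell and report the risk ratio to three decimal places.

2.024

The missing cell is in the exposed row: 2338 − 1342 = 996.
So a = 1342, b = 996, c = 365, d = 922.
RR = [a/(a+b)] / [c/(c+d)] = (1342/2338) / (365/1287) = 0.57399/0.28361 = 2.02392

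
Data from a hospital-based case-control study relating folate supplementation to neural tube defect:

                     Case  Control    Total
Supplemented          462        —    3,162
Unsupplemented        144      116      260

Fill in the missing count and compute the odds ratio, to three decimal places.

0.138

The missing cell is in the exposed row: 3162 − 462 = 2700.
So a = 462, b = 2700, c = 144, d = 116.
OR = (a·d)/(b·c) = (462 × 116) / (2700 × 144) = 53592 / 388800 = 0.13784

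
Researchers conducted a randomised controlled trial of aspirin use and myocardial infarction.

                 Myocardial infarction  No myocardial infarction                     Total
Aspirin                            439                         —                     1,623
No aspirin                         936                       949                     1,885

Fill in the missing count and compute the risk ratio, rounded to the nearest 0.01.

The missing cell is in the exposed row: 1623 − 439 = 1184.
So a = 439, b = 1184, c = 936, d = 949.
RR = [a/(a+b)] / [c/(c+d)] = (439/1623) / (936/1885) = 0.27049/0.49655 = 0.54473

0.54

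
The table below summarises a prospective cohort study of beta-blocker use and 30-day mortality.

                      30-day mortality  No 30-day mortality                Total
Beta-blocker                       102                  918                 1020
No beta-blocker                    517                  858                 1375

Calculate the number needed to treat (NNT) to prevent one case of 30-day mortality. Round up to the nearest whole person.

4

Risk in treated group = 102/1020 = 0.10000; risk in control = 517/1375 = 0.37600.
Absolute risk reduction = 0.37600 − 0.10000 = 0.27600
NNT = 1 / ARR = 1 / 0.27600 = 3.623 → round up → 4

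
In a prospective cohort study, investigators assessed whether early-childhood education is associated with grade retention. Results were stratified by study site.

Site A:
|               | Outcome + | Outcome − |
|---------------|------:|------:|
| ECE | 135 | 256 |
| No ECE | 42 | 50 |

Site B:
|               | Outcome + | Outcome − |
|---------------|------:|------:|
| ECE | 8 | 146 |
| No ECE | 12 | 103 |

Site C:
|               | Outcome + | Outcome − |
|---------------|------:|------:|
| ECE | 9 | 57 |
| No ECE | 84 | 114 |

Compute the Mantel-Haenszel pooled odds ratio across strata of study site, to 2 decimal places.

0.45

OR_MH = Σ(aᵢdᵢ/nᵢ) / Σ(bᵢcᵢ/nᵢ), where nᵢ is the stratum total.
Stratum 1 (Site A): n = 483; a·d/n = 135·50/483 = 13.9752; b·c/n = 256·42/483 = 22.2609
Stratum 2 (Site B): n = 269; a·d/n = 8·103/269 = 3.0632; b·c/n = 146·12/269 = 6.5130
Stratum 3 (Site C): n = 264; a·d/n = 9·114/264 = 3.8864; b·c/n = 57·84/264 = 18.1364
OR_MH = (13.9752 + 3.0632 + 3.8864) / (22.2609 + 6.5130 + 18.1364) = 20.9247 / 46.9102 = 0.44606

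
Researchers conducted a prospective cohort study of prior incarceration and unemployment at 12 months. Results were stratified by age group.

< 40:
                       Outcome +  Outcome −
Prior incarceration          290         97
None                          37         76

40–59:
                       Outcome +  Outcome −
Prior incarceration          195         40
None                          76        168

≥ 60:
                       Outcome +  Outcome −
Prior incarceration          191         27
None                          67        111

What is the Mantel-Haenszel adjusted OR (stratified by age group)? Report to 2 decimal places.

9.18

OR_MH = Σ(aᵢdᵢ/nᵢ) / Σ(bᵢcᵢ/nᵢ), where nᵢ is the stratum total.
Stratum 1 (< 40): n = 500; a·d/n = 290·76/500 = 44.0800; b·c/n = 97·37/500 = 7.1780
Stratum 2 (40–59): n = 479; a·d/n = 195·168/479 = 68.3925; b·c/n = 40·76/479 = 6.3466
Stratum 3 (≥ 60): n = 396; a·d/n = 191·111/396 = 53.5379; b·c/n = 27·67/396 = 4.5682
OR_MH = (44.0800 + 68.3925 + 53.5379) / (7.1780 + 6.3466 + 4.5682) = 166.0104 / 18.0927 = 9.17553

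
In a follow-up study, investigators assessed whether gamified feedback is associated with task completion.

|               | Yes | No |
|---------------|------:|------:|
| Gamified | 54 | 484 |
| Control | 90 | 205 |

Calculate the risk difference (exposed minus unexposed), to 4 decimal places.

-0.2047

Cells: a = 54, b = 484, c = 90, d = 205.
Risk in exposed = 54/538 = 0.100372; risk in unexposed = 90/295 = 0.305085.
Risk difference = 0.100372 − 0.305085 = -0.204713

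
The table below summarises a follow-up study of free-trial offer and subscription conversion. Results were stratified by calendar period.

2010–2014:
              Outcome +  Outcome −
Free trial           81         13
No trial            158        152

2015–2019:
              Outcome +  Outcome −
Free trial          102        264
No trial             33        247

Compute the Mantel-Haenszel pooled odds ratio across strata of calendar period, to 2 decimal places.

3.74

OR_MH = Σ(aᵢdᵢ/nᵢ) / Σ(bᵢcᵢ/nᵢ), where nᵢ is the stratum total.
Stratum 1 (2010–2014): n = 404; a·d/n = 81·152/404 = 30.4752; b·c/n = 13·158/404 = 5.0842
Stratum 2 (2015–2019): n = 646; a·d/n = 102·247/646 = 39.0000; b·c/n = 264·33/646 = 13.4861
OR_MH = (30.4752 + 39.0000) / (5.0842 + 13.4861) = 69.4752 / 18.5702 = 3.74122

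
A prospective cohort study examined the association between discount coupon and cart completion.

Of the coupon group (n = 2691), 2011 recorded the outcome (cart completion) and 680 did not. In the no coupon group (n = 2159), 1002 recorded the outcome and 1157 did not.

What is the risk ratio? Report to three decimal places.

From the description: a = 2011, b = 680, c = 1002, d = 1157.
Risk in exposed = 2011/2691 = 0.74731; risk in unexposed = 1002/2159 = 0.46410.
RR = 0.74731 / 0.46410 = 1.61021
The risk among the exposed is 1.61 times that among the unexposed.

1.610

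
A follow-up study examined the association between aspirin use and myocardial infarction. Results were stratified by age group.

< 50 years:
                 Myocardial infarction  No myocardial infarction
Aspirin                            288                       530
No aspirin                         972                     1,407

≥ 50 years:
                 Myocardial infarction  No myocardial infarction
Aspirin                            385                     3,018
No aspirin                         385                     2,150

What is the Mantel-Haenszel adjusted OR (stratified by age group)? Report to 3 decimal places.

0.746

OR_MH = Σ(aᵢdᵢ/nᵢ) / Σ(bᵢcᵢ/nᵢ), where nᵢ is the stratum total.
Stratum 1 (< 50 years): n = 3197; a·d/n = 288·1407/3197 = 126.7488; b·c/n = 530·972/3197 = 161.1386
Stratum 2 (≥ 50 years): n = 5938; a·d/n = 385·2150/5938 = 139.3988; b·c/n = 3018·385/5938 = 195.6770
OR_MH = (126.7488 + 139.3988) / (161.1386 + 195.6770) = 266.1476 / 356.8156 = 0.74590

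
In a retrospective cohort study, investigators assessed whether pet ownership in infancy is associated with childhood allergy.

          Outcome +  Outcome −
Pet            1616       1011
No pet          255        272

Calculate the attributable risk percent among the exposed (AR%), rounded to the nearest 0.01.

Cells: a = 1616, b = 1011, c = 255, d = 272.
Risk in exposed = 1616/2627 = 0.61515; risk in unexposed = 255/527 = 0.48387.
RR = 0.61515/0.48387 = 1.27131
AR% = (RR − 1)/RR × 100 = (1.27131 − 1)/1.27131 × 100 = 21.3410%

21.34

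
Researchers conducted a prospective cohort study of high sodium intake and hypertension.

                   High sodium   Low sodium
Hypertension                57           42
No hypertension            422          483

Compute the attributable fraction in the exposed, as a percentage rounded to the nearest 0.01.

Reading the table with exposure as columns: a = 57 (High sodium, case), b = 422 (High sodium, non-case), c = 42 (Low sodium, case), d = 483.
Risk in exposed = 57/479 = 0.11900; risk in unexposed = 42/525 = 0.08000.
RR = 0.11900/0.08000 = 1.48747
AR% = (RR − 1)/RR × 100 = (1.48747 − 1)/1.48747 × 100 = 32.7719%

32.77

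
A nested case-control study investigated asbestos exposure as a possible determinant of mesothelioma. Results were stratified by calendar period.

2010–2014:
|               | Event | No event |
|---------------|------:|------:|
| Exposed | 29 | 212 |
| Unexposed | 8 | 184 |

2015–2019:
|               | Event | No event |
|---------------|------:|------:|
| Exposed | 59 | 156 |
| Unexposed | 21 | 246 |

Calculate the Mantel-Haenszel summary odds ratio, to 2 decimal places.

OR_MH = Σ(aᵢdᵢ/nᵢ) / Σ(bᵢcᵢ/nᵢ), where nᵢ is the stratum total.
Stratum 1 (2010–2014): n = 433; a·d/n = 29·184/433 = 12.3233; b·c/n = 212·8/433 = 3.9169
Stratum 2 (2015–2019): n = 482; a·d/n = 59·246/482 = 30.1120; b·c/n = 156·21/482 = 6.7967
OR_MH = (12.3233 + 30.1120) / (3.9169 + 6.7967) = 42.4354 / 10.7135 = 3.96091

3.96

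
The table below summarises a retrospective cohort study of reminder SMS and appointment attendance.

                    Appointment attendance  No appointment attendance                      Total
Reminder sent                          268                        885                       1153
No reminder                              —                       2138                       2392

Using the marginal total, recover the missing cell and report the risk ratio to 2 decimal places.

The missing cell is in the unexposed row: 2392 − 2138 = 254.
So a = 268, b = 885, c = 254, d = 2138.
RR = [a/(a+b)] / [c/(c+d)] = (268/1153) / (254/2392) = 0.23244/0.10619 = 2.18894

2.19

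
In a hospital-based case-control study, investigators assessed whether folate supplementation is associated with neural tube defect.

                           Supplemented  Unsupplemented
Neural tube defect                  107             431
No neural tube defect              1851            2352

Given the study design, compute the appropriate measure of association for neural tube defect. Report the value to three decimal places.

0.315

Reading the table with exposure as columns: a = 107 (Supplemented, case), b = 1851 (Supplemented, non-case), c = 431 (Unsupplemented, case), d = 2352.
This is a hospital-based case-control study: participants were sampled on outcome status, so risks in the source population cannot be estimated directly — relative risk is not valid here. The odds ratio is the appropriate measure.
OR = (a·d)/(b·c) = (107 × 2352) / (1851 × 431) = 251664 / 797781 = 0.31545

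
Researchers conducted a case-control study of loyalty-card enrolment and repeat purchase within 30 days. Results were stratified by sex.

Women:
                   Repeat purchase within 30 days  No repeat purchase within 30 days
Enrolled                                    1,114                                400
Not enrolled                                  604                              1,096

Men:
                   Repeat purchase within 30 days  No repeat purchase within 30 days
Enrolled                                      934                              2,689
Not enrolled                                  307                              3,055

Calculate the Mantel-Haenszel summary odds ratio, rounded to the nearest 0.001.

4.077

OR_MH = Σ(aᵢdᵢ/nᵢ) / Σ(bᵢcᵢ/nᵢ), where nᵢ is the stratum total.
Stratum 1 (Women): n = 3214; a·d/n = 1114·1096/3214 = 379.8830; b·c/n = 400·604/3214 = 75.1711
Stratum 2 (Men): n = 6985; a·d/n = 934·3055/6985 = 408.4996; b·c/n = 2689·307/6985 = 118.1851
OR_MH = (379.8830 + 408.4996) / (75.1711 + 118.1851) = 788.3827 / 193.3562 = 4.07736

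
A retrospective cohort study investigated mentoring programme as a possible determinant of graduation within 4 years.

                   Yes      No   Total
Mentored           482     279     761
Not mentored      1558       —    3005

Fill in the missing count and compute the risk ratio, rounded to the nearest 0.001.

1.222

The missing cell is in the unexposed row: 3005 − 1558 = 1447.
So a = 482, b = 279, c = 1558, d = 1447.
RR = [a/(a+b)] / [c/(c+d)] = (482/761) / (1558/3005) = 0.63338/0.51847 = 1.22163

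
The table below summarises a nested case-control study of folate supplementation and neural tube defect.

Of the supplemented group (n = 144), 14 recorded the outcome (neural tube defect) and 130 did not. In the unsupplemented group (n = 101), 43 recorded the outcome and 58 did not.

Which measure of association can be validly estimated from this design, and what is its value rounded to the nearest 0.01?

0.15

From the description: a = 14, b = 130, c = 43, d = 58.
This is a nested case-control study: participants were sampled on outcome status, so risks in the source population cannot be estimated directly — relative risk is not valid here. The odds ratio is the appropriate measure.
OR = (a·d)/(b·c) = (14 × 58) / (130 × 43) = 812 / 5590 = 0.14526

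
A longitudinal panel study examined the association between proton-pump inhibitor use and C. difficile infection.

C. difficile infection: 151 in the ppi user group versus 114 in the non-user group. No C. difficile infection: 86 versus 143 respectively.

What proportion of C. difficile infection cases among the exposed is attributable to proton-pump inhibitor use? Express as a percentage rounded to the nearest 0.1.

From the description: a = 151, b = 86, c = 114, d = 143.
Risk in exposed = 151/237 = 0.63713; risk in unexposed = 114/257 = 0.44358.
RR = 0.63713/0.44358 = 1.43634
AR% = (RR − 1)/RR × 100 = (1.43634 − 1)/1.43634 × 100 = 30.3785%

30.4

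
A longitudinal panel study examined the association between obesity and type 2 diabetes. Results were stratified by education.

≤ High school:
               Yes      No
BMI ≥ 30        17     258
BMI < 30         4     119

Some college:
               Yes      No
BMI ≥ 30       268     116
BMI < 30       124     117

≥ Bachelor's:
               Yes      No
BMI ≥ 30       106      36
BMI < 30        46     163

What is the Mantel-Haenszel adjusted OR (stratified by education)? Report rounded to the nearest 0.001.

OR_MH = Σ(aᵢdᵢ/nᵢ) / Σ(bᵢcᵢ/nᵢ), where nᵢ is the stratum total.
Stratum 1 (≤ High school): n = 398; a·d/n = 17·119/398 = 5.0829; b·c/n = 258·4/398 = 2.5930
Stratum 2 (Some college): n = 625; a·d/n = 268·117/625 = 50.1696; b·c/n = 116·124/625 = 23.0144
Stratum 3 (≥ Bachelor's): n = 351; a·d/n = 106·163/351 = 49.2251; b·c/n = 36·46/351 = 4.7179
OR_MH = (5.0829 + 50.1696 + 49.2251) / (2.5930 + 23.0144 + 4.7179) = 104.4776 / 30.3253 = 3.44523

3.445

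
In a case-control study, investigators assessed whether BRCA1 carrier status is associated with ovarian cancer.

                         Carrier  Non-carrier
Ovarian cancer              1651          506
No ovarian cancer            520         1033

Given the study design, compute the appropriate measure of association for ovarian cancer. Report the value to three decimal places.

6.482

Reading the table with exposure as columns: a = 1651 (Carrier, case), b = 520 (Carrier, non-case), c = 506 (Non-carrier, case), d = 1033.
This is a case-control study: participants were sampled on outcome status, so risks in the source population cannot be estimated directly — relative risk is not valid here. The odds ratio is the appropriate measure.
OR = (a·d)/(b·c) = (1651 × 1033) / (520 × 506) = 1705483 / 263120 = 6.48177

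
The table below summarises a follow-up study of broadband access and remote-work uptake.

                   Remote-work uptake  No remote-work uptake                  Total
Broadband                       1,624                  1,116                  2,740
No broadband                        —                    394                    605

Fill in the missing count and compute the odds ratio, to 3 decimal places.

2.717

The missing cell is in the unexposed row: 605 − 394 = 211.
So a = 1624, b = 1116, c = 211, d = 394.
OR = (a·d)/(b·c) = (1624 × 394) / (1116 × 211) = 639856 / 235476 = 2.71729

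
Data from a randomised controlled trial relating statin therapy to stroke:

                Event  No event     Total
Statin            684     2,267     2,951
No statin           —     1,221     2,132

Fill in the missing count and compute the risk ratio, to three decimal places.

The missing cell is in the unexposed row: 2132 − 1221 = 911.
So a = 684, b = 2267, c = 911, d = 1221.
RR = [a/(a+b)] / [c/(c+d)] = (684/2951) / (911/2132) = 0.23179/0.42730 = 0.54245

0.542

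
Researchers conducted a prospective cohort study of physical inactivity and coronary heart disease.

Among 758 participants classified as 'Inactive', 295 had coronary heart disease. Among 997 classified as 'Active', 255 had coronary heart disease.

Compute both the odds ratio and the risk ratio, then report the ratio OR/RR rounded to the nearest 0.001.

From the description: a = 295, b = 463, c = 255, d = 742.
OR = (295·742)/(463·255) = 218890/118065 = 1.85398
Risk in exposed = 295/758 = 0.38918; risk in unexposed = 255/997 = 0.25577; RR = 1.52163
OR/RR = 1.85398 / 1.52163 = 1.21842
The outcome is not rare, so the OR lies further from 1 than the RR.

1.218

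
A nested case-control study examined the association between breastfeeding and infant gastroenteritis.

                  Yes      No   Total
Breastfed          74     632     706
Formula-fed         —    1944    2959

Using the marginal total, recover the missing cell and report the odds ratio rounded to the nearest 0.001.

0.224

The missing cell is in the unexposed row: 2959 − 1944 = 1015.
So a = 74, b = 632, c = 1015, d = 1944.
OR = (a·d)/(b·c) = (74 × 1944) / (632 × 1015) = 143856 / 641480 = 0.22426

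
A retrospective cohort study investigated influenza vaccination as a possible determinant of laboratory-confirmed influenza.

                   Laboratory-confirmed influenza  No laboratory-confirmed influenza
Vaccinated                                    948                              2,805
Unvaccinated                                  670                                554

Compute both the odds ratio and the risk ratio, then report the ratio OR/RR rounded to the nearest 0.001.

Cells: a = 948, b = 2805, c = 670, d = 554.
OR = (948·554)/(2805·670) = 525192/1879350 = 0.27945
Risk in exposed = 948/3753 = 0.25260; risk in unexposed = 670/1224 = 0.54739; RR = 0.46146
OR/RR = 0.27945 / 0.46146 = 0.60558
The outcome is not rare, so the OR lies further from 1 than the RR.

0.606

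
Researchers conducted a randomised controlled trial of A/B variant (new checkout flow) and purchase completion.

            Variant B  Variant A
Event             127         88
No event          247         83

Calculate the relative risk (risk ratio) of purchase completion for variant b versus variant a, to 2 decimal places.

0.66

Reading the table with exposure as columns: a = 127 (Variant B, case), b = 247 (Variant B, non-case), c = 88 (Variant A, case), d = 83.
Risk in exposed = 127/374 = 0.33957; risk in unexposed = 88/171 = 0.51462.
RR = 0.33957 / 0.51462 = 0.65985
The risk is 34% lower among the exposed than among the unexposed.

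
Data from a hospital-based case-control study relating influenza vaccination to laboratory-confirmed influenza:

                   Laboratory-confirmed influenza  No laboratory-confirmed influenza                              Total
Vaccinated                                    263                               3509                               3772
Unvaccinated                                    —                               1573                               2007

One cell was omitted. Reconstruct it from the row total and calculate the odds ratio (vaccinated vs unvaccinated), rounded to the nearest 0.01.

The missing cell is in the unexposed row: 2007 − 1573 = 434.
So a = 263, b = 3509, c = 434, d = 1573.
OR = (a·d)/(b·c) = (263 × 1573) / (3509 × 434) = 413699 / 1522906 = 0.27165

0.27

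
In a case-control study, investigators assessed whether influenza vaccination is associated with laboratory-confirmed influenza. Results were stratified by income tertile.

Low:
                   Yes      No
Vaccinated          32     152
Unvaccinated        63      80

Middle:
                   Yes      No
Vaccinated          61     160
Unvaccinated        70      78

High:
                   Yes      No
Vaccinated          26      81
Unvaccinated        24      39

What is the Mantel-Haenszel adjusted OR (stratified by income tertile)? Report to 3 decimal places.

0.376

OR_MH = Σ(aᵢdᵢ/nᵢ) / Σ(bᵢcᵢ/nᵢ), where nᵢ is the stratum total.
Stratum 1 (Low): n = 327; a·d/n = 32·80/327 = 7.8287; b·c/n = 152·63/327 = 29.2844
Stratum 2 (Middle): n = 369; a·d/n = 61·78/369 = 12.8943; b·c/n = 160·70/369 = 30.3523
Stratum 3 (High): n = 170; a·d/n = 26·39/170 = 5.9647; b·c/n = 81·24/170 = 11.4353
OR_MH = (7.8287 + 12.8943 + 5.9647) / (29.2844 + 30.3523 + 11.4353) = 26.6878 / 71.0720 = 0.37550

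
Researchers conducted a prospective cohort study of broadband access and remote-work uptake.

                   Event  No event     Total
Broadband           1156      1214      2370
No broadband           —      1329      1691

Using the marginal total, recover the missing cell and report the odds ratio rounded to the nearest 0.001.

3.496

The missing cell is in the unexposed row: 1691 − 1329 = 362.
So a = 1156, b = 1214, c = 362, d = 1329.
OR = (a·d)/(b·c) = (1156 × 1329) / (1214 × 362) = 1536324 / 439468 = 3.49587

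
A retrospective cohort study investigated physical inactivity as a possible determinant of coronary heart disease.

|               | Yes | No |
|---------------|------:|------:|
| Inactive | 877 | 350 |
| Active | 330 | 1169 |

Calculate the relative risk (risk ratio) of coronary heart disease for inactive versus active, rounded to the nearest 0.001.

Cells: a = 877, b = 350, c = 330, d = 1169.
Risk in exposed = 877/1227 = 0.71475; risk in unexposed = 330/1499 = 0.22015.
RR = 0.71475 / 0.22015 = 3.24670
The risk among the exposed is 3.25 times that among the unexposed.

3.247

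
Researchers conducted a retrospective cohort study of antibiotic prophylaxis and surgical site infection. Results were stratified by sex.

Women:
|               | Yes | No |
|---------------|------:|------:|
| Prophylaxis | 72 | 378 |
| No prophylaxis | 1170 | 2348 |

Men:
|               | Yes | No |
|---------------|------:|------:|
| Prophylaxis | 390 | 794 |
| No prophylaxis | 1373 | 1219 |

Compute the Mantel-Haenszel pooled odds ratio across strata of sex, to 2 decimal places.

OR_MH = Σ(aᵢdᵢ/nᵢ) / Σ(bᵢcᵢ/nᵢ), where nᵢ is the stratum total.
Stratum 1 (Women): n = 3968; a·d/n = 72·2348/3968 = 42.6048; b·c/n = 378·1170/3968 = 111.4567
Stratum 2 (Men): n = 3776; a·d/n = 390·1219/3776 = 125.9031; b·c/n = 794·1373/3776 = 288.7082
OR_MH = (42.6048 + 125.9031) / (111.4567 + 288.7082) = 168.5079 / 400.1648 = 0.42110

0.42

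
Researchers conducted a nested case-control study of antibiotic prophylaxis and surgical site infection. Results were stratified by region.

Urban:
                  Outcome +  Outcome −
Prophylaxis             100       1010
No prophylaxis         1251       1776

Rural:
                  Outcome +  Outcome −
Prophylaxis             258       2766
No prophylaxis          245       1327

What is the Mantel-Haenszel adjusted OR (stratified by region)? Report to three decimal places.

OR_MH = Σ(aᵢdᵢ/nᵢ) / Σ(bᵢcᵢ/nᵢ), where nᵢ is the stratum total.
Stratum 1 (Urban): n = 4137; a·d/n = 100·1776/4137 = 42.9297; b·c/n = 1010·1251/4137 = 305.4170
Stratum 2 (Rural): n = 4596; a·d/n = 258·1327/4596 = 74.4922; b·c/n = 2766·245/4596 = 147.4478
OR_MH = (42.9297 + 74.4922) / (305.4170 + 147.4478) = 117.4218 / 452.8647 = 0.25929

0.259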